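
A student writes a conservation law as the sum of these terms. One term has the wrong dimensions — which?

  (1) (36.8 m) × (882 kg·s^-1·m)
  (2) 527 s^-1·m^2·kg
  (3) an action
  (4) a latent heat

Work out the base dimensions of each:
  (1) [m] · [kg·m·s⁻¹] = kg·m²·s⁻¹
  (2) kg·m²·s⁻¹
  (3) [action] = kg·m²·s⁻¹
  (4) [latent heat] = m²·s⁻²
All reduce to kg·m²·s⁻¹ except (4), which is m²·s⁻².

(4)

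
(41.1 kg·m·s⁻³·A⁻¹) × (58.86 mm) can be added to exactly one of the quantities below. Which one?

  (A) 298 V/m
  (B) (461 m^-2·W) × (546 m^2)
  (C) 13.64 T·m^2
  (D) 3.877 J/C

Reference: [kg·m·s⁻³·A⁻¹] · [m] = kg·m²·s⁻³·A⁻¹.
Each option:
  (A) V·m⁻¹ = J·C⁻¹·m⁻¹ = kg·m·s⁻³·A⁻¹
  (B) [kg·s⁻³] · [m²] = kg·m²·s⁻³
  (C) T·m² = Wb·m⁻²·m² = kg·m²·s⁻²·A⁻¹
  (D) J·C⁻¹ = N·m·(s·A)⁻¹ = kg·m²·s⁻³·A⁻¹  ← same
Only (D) matches kg·m²·s⁻³·A⁻¹.

(D)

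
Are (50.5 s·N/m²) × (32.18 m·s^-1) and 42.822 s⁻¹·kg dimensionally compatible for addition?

Work out the base dimensions of each:
  (50.5 s·N/m²) × (32.18 m·s^-1):  [kg·m⁻¹·s⁻¹] · [m·s⁻¹] = kg·s⁻²
  42.822 s⁻¹·kg:  kg·s⁻¹
kg·s⁻² ≠ kg·s⁻¹, so they cannot be added.

No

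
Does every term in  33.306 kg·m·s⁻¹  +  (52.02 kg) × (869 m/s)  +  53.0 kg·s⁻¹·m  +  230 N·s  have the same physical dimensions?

Yes

Work out the base dimensions of each:
  33.306 kg·m·s⁻¹:  kg·m·s⁻¹
  (52.02 kg) × (869 m/s):  [kg] · [m·s⁻¹] = kg·m·s⁻¹
  53.0 kg·s⁻¹·m:  kg·m·s⁻¹
  230 N·s:  N·s = kg·m·s⁻²·s = kg·m·s⁻¹
Every term reduces to kg·m·s⁻¹.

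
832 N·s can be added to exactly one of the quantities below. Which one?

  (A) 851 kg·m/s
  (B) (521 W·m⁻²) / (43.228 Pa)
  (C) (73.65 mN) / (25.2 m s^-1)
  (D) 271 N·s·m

Reference: N·s = kg·m·s⁻²·s = kg·m·s⁻¹.
Each option:
  (A) kg·m·s⁻¹  ← same
  (B) [kg·s⁻³] / [kg·m⁻¹·s⁻²] = m·s⁻¹
  (C) [kg·m·s⁻²] / [m·s⁻¹] = kg·s⁻¹
  (D) N·m·s = kg·m·s⁻²·m·s = kg·m²·s⁻¹
Only (A) matches kg·m·s⁻¹.

(A)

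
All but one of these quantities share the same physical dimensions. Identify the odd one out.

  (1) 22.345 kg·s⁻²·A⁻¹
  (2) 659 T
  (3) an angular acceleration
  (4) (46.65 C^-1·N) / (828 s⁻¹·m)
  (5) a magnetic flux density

(3)

In SI base units:
  (1) kg·s⁻²·A⁻¹
  (2) T = Wb·m⁻² = kg·s⁻²·A⁻¹
  (3) [angular acceleration] = s⁻²
  (4) [kg·m·s⁻³·A⁻¹] / [m·s⁻¹] = kg·s⁻²·A⁻¹
  (5) [magnetic flux density] = kg·s⁻²·A⁻¹
All reduce to kg·s⁻²·A⁻¹ except (3), which is s⁻².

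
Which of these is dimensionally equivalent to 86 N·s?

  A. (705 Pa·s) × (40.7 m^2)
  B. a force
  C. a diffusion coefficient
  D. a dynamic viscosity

Reference: N·s = kg·m·s⁻²·s = kg·m·s⁻¹.
Each option:
  A. [kg·m⁻¹·s⁻¹] · [m²] = kg·m·s⁻¹  ← same
  B. [force] = kg·m·s⁻²
  C. [diffusion coefficient] = m²·s⁻¹
  D. [dynamic viscosity] = kg·m⁻¹·s⁻¹
Only A. matches kg·m·s⁻¹.

A.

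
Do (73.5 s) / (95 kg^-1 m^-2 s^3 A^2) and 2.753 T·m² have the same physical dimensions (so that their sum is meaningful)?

No

Dimensions:
  (73.5 s) / (95 kg^-1 m^-2 s^3 A^2):  [s] / [kg⁻¹·m⁻²·s³·A²] = kg·m²·s⁻²·A⁻²
  2.753 T·m²:  T·m² = Wb·m⁻²·m² = kg·m²·s⁻²·A⁻¹
kg·m²·s⁻²·A⁻² ≠ kg·m²·s⁻²·A⁻¹, so they cannot be added.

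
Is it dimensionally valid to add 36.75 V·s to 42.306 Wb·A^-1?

No

Dimensions:
  36.75 V·s:  V·s = J·C⁻¹·s = kg·m²·s⁻²·A⁻¹
  42.306 Wb·A^-1:  Wb·A⁻¹ = V·s·A⁻¹ = kg·m²·s⁻²·A⁻²
kg·m²·s⁻²·A⁻¹ ≠ kg·m²·s⁻²·A⁻², so they cannot be added.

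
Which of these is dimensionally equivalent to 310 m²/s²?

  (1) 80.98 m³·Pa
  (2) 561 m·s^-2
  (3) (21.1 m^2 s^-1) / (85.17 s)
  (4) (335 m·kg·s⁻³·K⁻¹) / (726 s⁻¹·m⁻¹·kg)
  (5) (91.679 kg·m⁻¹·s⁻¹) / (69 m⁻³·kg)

(3)

Reference: m²·s⁻².
Each option:
  (1) Pa·m³ = N·m⁻²·m³ = kg·m²·s⁻²
  (2) m·s⁻²
  (3) [m²·s⁻¹] / [s] = m²·s⁻²  ← same
  (4) [kg·m·s⁻³·K⁻¹] / [kg·m⁻¹·s⁻¹] = m²·s⁻²·K⁻¹
  (5) [kg·m⁻¹·s⁻¹] / [kg·m⁻³] = m²·s⁻¹
Only (3) matches m²·s⁻².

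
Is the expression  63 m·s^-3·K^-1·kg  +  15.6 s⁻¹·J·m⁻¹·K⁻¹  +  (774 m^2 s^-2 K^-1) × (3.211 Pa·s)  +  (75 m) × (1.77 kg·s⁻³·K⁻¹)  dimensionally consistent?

Work out the base dimensions of each:
  63 m·s^-3·K^-1·kg:  kg·m·s⁻³·K⁻¹
  15.6 s⁻¹·J·m⁻¹·K⁻¹:  J·s⁻¹·m⁻¹·K⁻¹ = N·m·s⁻¹·m⁻¹·K⁻¹ = kg·m·s⁻³·K⁻¹
  (774 m^2 s^-2 K^-1) × (3.211 Pa·s):  [m²·s⁻²·K⁻¹] · [kg·m⁻¹·s⁻¹] = kg·m·s⁻³·K⁻¹
  (75 m) × (1.77 kg·s⁻³·K⁻¹):  [m] · [kg·s⁻³·K⁻¹] = kg·m·s⁻³·K⁻¹
Every term reduces to kg·m·s⁻³·K⁻¹.

Yes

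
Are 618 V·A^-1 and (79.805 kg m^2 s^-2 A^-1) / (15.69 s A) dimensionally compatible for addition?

Yes

Reduce each to base SI dimensions:
  618 V·A^-1:  V·A⁻¹ = J·C⁻¹·A⁻¹ = kg·m²·s⁻³·A⁻²
  (79.805 kg m^2 s^-2 A^-1) / (15.69 s A):  [kg·m²·s⁻²·A⁻¹] / [s·A] = kg·m²·s⁻³·A⁻²
Both are kg·m²·s⁻³·A⁻², so they have the same dimensions and can be added.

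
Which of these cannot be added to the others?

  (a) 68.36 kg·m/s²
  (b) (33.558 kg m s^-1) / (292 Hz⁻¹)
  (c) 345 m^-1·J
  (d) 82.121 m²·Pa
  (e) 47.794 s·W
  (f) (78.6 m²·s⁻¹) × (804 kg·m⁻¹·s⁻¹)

In SI base units:
  (a) kg·m·s⁻²
  (b) [kg·m·s⁻¹] / [s] = kg·m·s⁻²
  (c) J·m⁻¹ = N·m·m⁻¹ = kg·m·s⁻²
  (d) Pa·m² = N·m⁻²·m² = kg·m·s⁻²
  (e) W·s = J·s⁻¹·s = kg·m²·s⁻²
  (f) [m²·s⁻¹] · [kg·m⁻¹·s⁻¹] = kg·m·s⁻²
All reduce to kg·m·s⁻² except (e), which is kg·m²·s⁻².

(e)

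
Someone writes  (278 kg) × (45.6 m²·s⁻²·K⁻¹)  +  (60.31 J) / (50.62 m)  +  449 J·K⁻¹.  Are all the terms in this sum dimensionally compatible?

Reduce each to base SI dimensions:
  (278 kg) × (45.6 m²·s⁻²·K⁻¹):  [kg] · [m²·s⁻²·K⁻¹] = kg·m²·s⁻²·K⁻¹
  (60.31 J) / (50.62 m):  [kg·m²·s⁻²] / [m] = kg·m·s⁻²
  449 J·K⁻¹:  J·K⁻¹ = N·m·K⁻¹ = kg·m²·s⁻²·K⁻¹
The terms do not share a single dimension (kg·m²·s⁻²·K⁻¹ vs kg·m·s⁻²).

No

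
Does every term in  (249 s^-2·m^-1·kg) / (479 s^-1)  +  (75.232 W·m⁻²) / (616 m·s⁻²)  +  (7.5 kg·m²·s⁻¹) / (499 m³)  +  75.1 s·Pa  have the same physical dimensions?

Work out the base dimensions of each:
  (249 s^-2·m^-1·kg) / (479 s^-1):  [kg·m⁻¹·s⁻²] / [s⁻¹] = kg·m⁻¹·s⁻¹
  (75.232 W·m⁻²) / (616 m·s⁻²):  [kg·s⁻³] / [m·s⁻²] = kg·m⁻¹·s⁻¹
  (7.5 kg·m²·s⁻¹) / (499 m³):  [kg·m²·s⁻¹] / [m³] = kg·m⁻¹·s⁻¹
  75.1 s·Pa:  Pa·s = N·m⁻²·s = kg·m⁻¹·s⁻¹
Every term reduces to kg·m⁻¹·s⁻¹.

Yes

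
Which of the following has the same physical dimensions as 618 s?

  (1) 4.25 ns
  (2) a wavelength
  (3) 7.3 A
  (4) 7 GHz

(1)

Reference: s.
Each option:
  (1) s  ← same
  (2) [wavelength] = m
  (3) A
  (4) Hz = s⁻¹
Only (1) matches s.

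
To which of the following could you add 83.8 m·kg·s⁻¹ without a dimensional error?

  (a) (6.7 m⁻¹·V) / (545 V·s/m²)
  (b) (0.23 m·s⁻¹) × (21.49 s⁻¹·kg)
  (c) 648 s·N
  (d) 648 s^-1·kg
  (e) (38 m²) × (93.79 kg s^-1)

(c)

Reference: kg·m·s⁻¹.
Each option:
  (a) [kg·m·s⁻³·A⁻¹] / [kg·s⁻²·A⁻¹] = m·s⁻¹
  (b) [m·s⁻¹] · [kg·s⁻¹] = kg·m·s⁻²
  (c) N·s = kg·m·s⁻²·s = kg·m·s⁻¹  ← same
  (d) kg·s⁻¹
  (e) [m²] · [kg·s⁻¹] = kg·m²·s⁻¹
Only (c) matches kg·m·s⁻¹.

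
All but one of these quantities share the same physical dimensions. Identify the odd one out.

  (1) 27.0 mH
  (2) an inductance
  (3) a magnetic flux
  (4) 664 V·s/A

(3)

Work out the base dimensions of each:
  (1) H = V·s·A⁻¹ = kg·m²·s⁻²·A⁻²
  (2) [inductance] = kg·m²·s⁻²·A⁻²
  (3) [magnetic flux] = kg·m²·s⁻²·A⁻¹
  (4) V·s·A⁻¹ = J·C⁻¹·s·A⁻¹ = kg·m²·s⁻²·A⁻²
All reduce to kg·m²·s⁻²·A⁻² except (3), which is kg·m²·s⁻²·A⁻¹.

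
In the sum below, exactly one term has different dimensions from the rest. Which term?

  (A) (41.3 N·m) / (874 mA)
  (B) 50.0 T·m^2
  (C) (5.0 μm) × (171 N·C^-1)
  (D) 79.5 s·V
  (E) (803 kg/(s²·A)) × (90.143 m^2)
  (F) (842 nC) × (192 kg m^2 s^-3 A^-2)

Dimensions:
  (A) [kg·m²·s⁻²] / [A] = kg·m²·s⁻²·A⁻¹
  (B) T·m² = Wb·m⁻²·m² = kg·m²·s⁻²·A⁻¹
  (C) [m] · [kg·m·s⁻³·A⁻¹] = kg·m²·s⁻³·A⁻¹
  (D) V·s = J·C⁻¹·s = kg·m²·s⁻²·A⁻¹
  (E) [kg·s⁻²·A⁻¹] · [m²] = kg·m²·s⁻²·A⁻¹
  (F) [s·A] · [kg·m²·s⁻³·A⁻²] = kg·m²·s⁻²·A⁻¹
All reduce to kg·m²·s⁻²·A⁻¹ except (C), which is kg·m²·s⁻³·A⁻¹.

(C)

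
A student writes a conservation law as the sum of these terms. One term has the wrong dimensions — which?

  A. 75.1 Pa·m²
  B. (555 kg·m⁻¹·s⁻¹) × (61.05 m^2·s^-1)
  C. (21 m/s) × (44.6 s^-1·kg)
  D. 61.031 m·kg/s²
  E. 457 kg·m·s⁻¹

Expand each in SI base units:
  A. Pa·m² = N·m⁻²·m² = kg·m·s⁻²
  B. [kg·m⁻¹·s⁻¹] · [m²·s⁻¹] = kg·m·s⁻²
  C. [m·s⁻¹] · [kg·s⁻¹] = kg·m·s⁻²
  D. kg·m·s⁻²
  E. kg·m·s⁻¹
All reduce to kg·m·s⁻² except E., which is kg·m·s⁻¹.

E.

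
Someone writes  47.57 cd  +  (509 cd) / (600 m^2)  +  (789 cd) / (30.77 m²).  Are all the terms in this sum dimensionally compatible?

No

Reduce each to base SI dimensions:
  47.57 cd:  cd
  (509 cd) / (600 m^2):  [cd] / [m²] = m⁻²·cd
  (789 cd) / (30.77 m²):  [cd] / [m²] = m⁻²·cd
The terms do not share a single dimension (cd vs m⁻²·cd).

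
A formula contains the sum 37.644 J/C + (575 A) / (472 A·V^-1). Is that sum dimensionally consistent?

Reduce each to base SI dimensions:
  37.644 J/C:  J·C⁻¹ = N·m·(s·A)⁻¹ = kg·m²·s⁻³·A⁻¹
  (575 A) / (472 A·V^-1):  [A] / [kg⁻¹·m⁻²·s³·A²] = kg·m²·s⁻³·A⁻¹
Both are kg·m²·s⁻³·A⁻¹, so they have the same dimensions and can be added.

Yes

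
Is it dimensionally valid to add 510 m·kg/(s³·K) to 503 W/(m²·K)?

Expand each in SI base units:
  510 m·kg/(s³·K):  kg·m·s⁻³·K⁻¹
  503 W/(m²·K):  W·m⁻²·K⁻¹ = J·s⁻¹·m⁻²·K⁻¹ = kg·s⁻³·K⁻¹
kg·m·s⁻³·K⁻¹ ≠ kg·s⁻³·K⁻¹, so they cannot be added.

No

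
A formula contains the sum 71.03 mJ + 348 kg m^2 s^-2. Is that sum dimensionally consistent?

Yes

Dimensions:
  71.03 mJ:  J = N·m = kg·m²·s⁻²
  348 kg m^2 s^-2:  kg·m²·s⁻²
Both are kg·m²·s⁻², so they have the same dimensions and can be added.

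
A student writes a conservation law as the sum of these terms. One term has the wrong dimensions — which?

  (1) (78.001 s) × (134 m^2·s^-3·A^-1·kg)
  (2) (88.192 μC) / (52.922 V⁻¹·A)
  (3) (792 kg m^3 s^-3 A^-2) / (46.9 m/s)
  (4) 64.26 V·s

(3)

Dimensions:
  (1) [s] · [kg·m²·s⁻³·A⁻¹] = kg·m²·s⁻²·A⁻¹
  (2) [s·A] / [kg⁻¹·m⁻²·s³·A²] = kg·m²·s⁻²·A⁻¹
  (3) [kg·m³·s⁻³·A⁻²] / [m·s⁻¹] = kg·m²·s⁻²·A⁻²
  (4) V·s = J·C⁻¹·s = kg·m²·s⁻²·A⁻¹
All reduce to kg·m²·s⁻²·A⁻¹ except (3), which is kg·m²·s⁻²·A⁻².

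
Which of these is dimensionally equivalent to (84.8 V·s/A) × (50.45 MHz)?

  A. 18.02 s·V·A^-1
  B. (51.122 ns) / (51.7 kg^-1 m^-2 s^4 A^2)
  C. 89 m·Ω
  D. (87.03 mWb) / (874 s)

Reference: [kg·m²·s⁻²·A⁻²] · [s⁻¹] = kg·m²·s⁻³·A⁻².
Each option:
  A. V·s·A⁻¹ = J·C⁻¹·s·A⁻¹ = kg·m²·s⁻²·A⁻²
  B. [s] / [kg⁻¹·m⁻²·s⁴·A²] = kg·m²·s⁻³·A⁻²  ← same
  C. Ω·m = V·A⁻¹·m = kg·m³·s⁻³·A⁻²
  D. [kg·m²·s⁻²·A⁻¹] / [s] = kg·m²·s⁻³·A⁻¹
Only B. matches kg·m²·s⁻³·A⁻².

B.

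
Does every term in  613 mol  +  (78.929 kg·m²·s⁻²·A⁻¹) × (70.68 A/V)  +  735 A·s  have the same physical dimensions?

No

Expand each in SI base units:
  613 mol:  mol
  (78.929 kg·m²·s⁻²·A⁻¹) × (70.68 A/V):  [kg·m²·s⁻²·A⁻¹] · [kg⁻¹·m⁻²·s³·A²] = s·A
  735 A·s:  A·s = s·A
The terms do not share a single dimension (mol vs s·A).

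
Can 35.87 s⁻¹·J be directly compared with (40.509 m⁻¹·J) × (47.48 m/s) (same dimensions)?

Yes

Work out the base dimensions of each:
  35.87 s⁻¹·J:  J·s⁻¹ = N·m·s⁻¹ = kg·m²·s⁻³
  (40.509 m⁻¹·J) × (47.48 m/s):  [kg·m·s⁻²] · [m·s⁻¹] = kg·m²·s⁻³
Both are kg·m²·s⁻³, so they have the same dimensions and can be added.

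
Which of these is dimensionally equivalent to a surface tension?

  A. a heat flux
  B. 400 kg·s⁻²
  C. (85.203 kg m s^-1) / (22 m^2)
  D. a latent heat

Reference: [surface tension] = kg·s⁻².
Each option:
  A. [heat flux] = kg·s⁻³
  B. kg·s⁻²  ← same
  C. [kg·m·s⁻¹] / [m²] = kg·m⁻¹·s⁻¹
  D. [latent heat] = m²·s⁻²
Only B. matches kg·s⁻².

B.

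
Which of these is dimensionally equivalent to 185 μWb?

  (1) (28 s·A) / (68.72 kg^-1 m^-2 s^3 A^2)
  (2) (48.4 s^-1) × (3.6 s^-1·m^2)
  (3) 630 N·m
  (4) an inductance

Reference: Wb = V·s = kg·m²·s⁻²·A⁻¹.
Each option:
  (1) [s·A] / [kg⁻¹·m⁻²·s³·A²] = kg·m²·s⁻²·A⁻¹  ← same
  (2) [s⁻¹] · [m²·s⁻¹] = m²·s⁻²
  (3) N·m = kg·m·s⁻²·m = kg·m²·s⁻²
  (4) [inductance] = kg·m²·s⁻²·A⁻²
Only (1) matches kg·m²·s⁻²·A⁻¹.

(1)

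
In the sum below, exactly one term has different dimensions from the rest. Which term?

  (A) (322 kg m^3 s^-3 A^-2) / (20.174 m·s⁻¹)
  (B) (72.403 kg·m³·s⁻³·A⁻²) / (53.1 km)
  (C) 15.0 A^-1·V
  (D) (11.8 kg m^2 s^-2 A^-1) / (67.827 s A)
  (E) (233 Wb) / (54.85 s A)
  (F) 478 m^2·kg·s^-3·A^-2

Expand each in SI base units:
  (A) [kg·m³·s⁻³·A⁻²] / [m·s⁻¹] = kg·m²·s⁻²·A⁻²
  (B) [kg·m³·s⁻³·A⁻²] / [m] = kg·m²·s⁻³·A⁻²
  (C) V·A⁻¹ = J·C⁻¹·A⁻¹ = kg·m²·s⁻³·A⁻²
  (D) [kg·m²·s⁻²·A⁻¹] / [s·A] = kg·m²·s⁻³·A⁻²
  (E) [kg·m²·s⁻²·A⁻¹] / [s·A] = kg·m²·s⁻³·A⁻²
  (F) kg·m²·s⁻³·A⁻²
All reduce to kg·m²·s⁻³·A⁻² except (A), which is kg·m²·s⁻²·A⁻².

(A)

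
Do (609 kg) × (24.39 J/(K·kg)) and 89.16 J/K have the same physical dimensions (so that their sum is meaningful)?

Reduce each to base SI dimensions:
  (609 kg) × (24.39 J/(K·kg)):  [kg] · [m²·s⁻²·K⁻¹] = kg·m²·s⁻²·K⁻¹
  89.16 J/K:  J·K⁻¹ = N·m·K⁻¹ = kg·m²·s⁻²·K⁻¹
Both are kg·m²·s⁻²·K⁻¹, so they have the same dimensions and can be added.

Yes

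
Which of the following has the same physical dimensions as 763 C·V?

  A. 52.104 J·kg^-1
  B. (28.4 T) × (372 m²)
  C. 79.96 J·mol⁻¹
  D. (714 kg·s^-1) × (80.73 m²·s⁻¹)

D.

Reference: C·V = s·A·J·C⁻¹ = kg·m²·s⁻².
Each option:
  A. J·kg⁻¹ = N·m·kg⁻¹ = m²·s⁻²
  B. [kg·s⁻²·A⁻¹] · [m²] = kg·m²·s⁻²·A⁻¹
  C. J·mol⁻¹ = N·m·mol⁻¹ = kg·m²·s⁻²·mol⁻¹
  D. [kg·s⁻¹] · [m²·s⁻¹] = kg·m²·s⁻²  ← same
Only D. matches kg·m²·s⁻².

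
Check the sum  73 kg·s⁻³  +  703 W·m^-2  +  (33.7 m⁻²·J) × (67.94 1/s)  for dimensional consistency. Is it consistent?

Expand each in SI base units:
  73 kg·s⁻³:  kg·s⁻³
  703 W·m^-2:  W·m⁻² = J·s⁻¹·m⁻² = kg·s⁻³
  (33.7 m⁻²·J) × (67.94 1/s):  [kg·s⁻²] · [s⁻¹] = kg·s⁻³
Every term reduces to kg·s⁻³.

Yes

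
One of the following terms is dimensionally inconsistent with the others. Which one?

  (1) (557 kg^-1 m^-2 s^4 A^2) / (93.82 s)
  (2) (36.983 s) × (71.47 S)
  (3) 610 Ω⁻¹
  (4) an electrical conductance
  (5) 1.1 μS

In SI base units:
  (1) [kg⁻¹·m⁻²·s⁴·A²] / [s] = kg⁻¹·m⁻²·s³·A²
  (2) [s] · [kg⁻¹·m⁻²·s³·A²] = kg⁻¹·m⁻²·s⁴·A²
  (3) Ω⁻¹ = (V·A⁻¹)⁻¹ = kg⁻¹·m⁻²·s³·A²
  (4) [electrical conductance] = kg⁻¹·m⁻²·s³·A²
  (5) S = Ω⁻¹ = kg⁻¹·m⁻²·s³·A²
All reduce to kg⁻¹·m⁻²·s³·A² except (2), which is kg⁻¹·m⁻²·s⁴·A².

(2)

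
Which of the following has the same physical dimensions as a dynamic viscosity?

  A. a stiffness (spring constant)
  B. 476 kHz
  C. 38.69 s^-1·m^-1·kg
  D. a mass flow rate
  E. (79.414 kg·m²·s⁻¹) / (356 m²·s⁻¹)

Reference: [dynamic viscosity] = kg·m⁻¹·s⁻¹.
Each option:
  A. [stiffness (spring constant)] = kg·s⁻²
  B. Hz = s⁻¹
  C. kg·m⁻¹·s⁻¹  ← same
  D. [mass flow rate] = kg·s⁻¹
  E. [kg·m²·s⁻¹] / [m²·s⁻¹] = kg
Only C. matches kg·m⁻¹·s⁻¹.

C.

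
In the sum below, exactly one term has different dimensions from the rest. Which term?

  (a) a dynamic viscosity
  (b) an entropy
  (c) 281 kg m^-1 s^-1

Reduce each to base SI dimensions:
  (a) [dynamic viscosity] = kg·m⁻¹·s⁻¹
  (b) [entropy] = kg·m²·s⁻²·K⁻¹
  (c) kg·m⁻¹·s⁻¹
All reduce to kg·m⁻¹·s⁻¹ except (b), which is kg·m²·s⁻²·K⁻¹.

(b)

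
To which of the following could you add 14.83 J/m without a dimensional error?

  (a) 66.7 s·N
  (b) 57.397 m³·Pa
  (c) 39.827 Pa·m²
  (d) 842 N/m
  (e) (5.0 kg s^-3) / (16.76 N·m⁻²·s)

Reference: J·m⁻¹ = N·m·m⁻¹ = kg·m·s⁻².
Each option:
  (a) N·s = kg·m·s⁻²·s = kg·m·s⁻¹
  (b) Pa·m³ = N·m⁻²·m³ = kg·m²·s⁻²
  (c) Pa·m² = N·m⁻²·m² = kg·m·s⁻²  ← same
  (d) N·m⁻¹ = kg·m·s⁻²·m⁻¹ = kg·s⁻²
  (e) [kg·s⁻³] / [kg·m⁻¹·s⁻¹] = m·s⁻²
Only (c) matches kg·m·s⁻².

(c)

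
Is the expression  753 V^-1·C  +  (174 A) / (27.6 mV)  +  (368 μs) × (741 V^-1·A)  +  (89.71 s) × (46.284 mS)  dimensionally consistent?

Reduce each to base SI dimensions:
  753 V^-1·C:  C·V⁻¹ = s·A·(J·C⁻¹)⁻¹ = kg⁻¹·m⁻²·s⁴·A²
  (174 A) / (27.6 mV):  [A] / [kg·m²·s⁻³·A⁻¹] = kg⁻¹·m⁻²·s³·A²
  (368 μs) × (741 V^-1·A):  [s] · [kg⁻¹·m⁻²·s³·A²] = kg⁻¹·m⁻²·s⁴·A²
  (89.71 s) × (46.284 mS):  [s] · [kg⁻¹·m⁻²·s³·A²] = kg⁻¹·m⁻²·s⁴·A²
The terms do not share a single dimension (kg⁻¹·m⁻²·s³·A² vs kg⁻¹·m⁻²·s⁴·A²).

No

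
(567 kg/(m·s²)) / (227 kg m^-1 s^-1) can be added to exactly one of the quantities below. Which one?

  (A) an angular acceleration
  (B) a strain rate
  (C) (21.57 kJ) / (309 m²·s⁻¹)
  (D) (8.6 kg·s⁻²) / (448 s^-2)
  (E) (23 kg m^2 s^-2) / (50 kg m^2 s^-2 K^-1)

Reference: [kg·m⁻¹·s⁻²] / [kg·m⁻¹·s⁻¹] = s⁻¹.
Each option:
  (A) [angular acceleration] = s⁻²
  (B) [strain rate] = s⁻¹  ← same
  (C) [kg·m²·s⁻²] / [m²·s⁻¹] = kg·s⁻¹
  (D) [kg·s⁻²] / [s⁻²] = kg
  (E) [kg·m²·s⁻²] / [kg·m²·s⁻²·K⁻¹] = K
Only (B) matches s⁻¹.

(B)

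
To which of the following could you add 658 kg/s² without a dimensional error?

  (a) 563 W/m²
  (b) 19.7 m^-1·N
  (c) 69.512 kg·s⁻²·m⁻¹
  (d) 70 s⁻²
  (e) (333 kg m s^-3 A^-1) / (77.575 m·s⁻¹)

Reference: kg·s⁻².
Each option:
  (a) W·m⁻² = J·s⁻¹·m⁻² = kg·s⁻³
  (b) N·m⁻¹ = kg·m·s⁻²·m⁻¹ = kg·s⁻²  ← same
  (c) kg·m⁻¹·s⁻²
  (d) s⁻²
  (e) [kg·m·s⁻³·A⁻¹] / [m·s⁻¹] = kg·s⁻²·A⁻¹
Only (b) matches kg·s⁻².

(b)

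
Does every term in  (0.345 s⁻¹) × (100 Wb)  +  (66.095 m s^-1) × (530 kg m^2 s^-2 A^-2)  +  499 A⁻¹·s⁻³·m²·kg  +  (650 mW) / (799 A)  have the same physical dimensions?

Expand each in SI base units:
  (0.345 s⁻¹) × (100 Wb):  [s⁻¹] · [kg·m²·s⁻²·A⁻¹] = kg·m²·s⁻³·A⁻¹
  (66.095 m s^-1) × (530 kg m^2 s^-2 A^-2):  [m·s⁻¹] · [kg·m²·s⁻²·A⁻²] = kg·m³·s⁻³·A⁻²
  499 A⁻¹·s⁻³·m²·kg:  kg·m²·s⁻³·A⁻¹
  (650 mW) / (799 A):  [kg·m²·s⁻³] / [A] = kg·m²·s⁻³·A⁻¹
The terms do not share a single dimension (kg·m²·s⁻³·A⁻¹ vs kg·m³·s⁻³·A⁻²).

No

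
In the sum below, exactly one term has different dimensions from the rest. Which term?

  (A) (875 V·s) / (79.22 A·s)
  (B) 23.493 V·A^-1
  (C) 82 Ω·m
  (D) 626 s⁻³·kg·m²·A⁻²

(C)

Reduce each to base SI dimensions:
  (A) [kg·m²·s⁻²·A⁻¹] / [s·A] = kg·m²·s⁻³·A⁻²
  (B) V·A⁻¹ = J·C⁻¹·A⁻¹ = kg·m²·s⁻³·A⁻²
  (C) Ω·m = V·A⁻¹·m = kg·m³·s⁻³·A⁻²
  (D) kg·m²·s⁻³·A⁻²
All reduce to kg·m²·s⁻³·A⁻² except (C), which is kg·m³·s⁻³·A⁻².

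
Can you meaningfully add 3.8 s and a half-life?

Dimensions:
  3.8 s:  s
  a half-life:  [half-life] = s
Both are s, so they have the same dimensions and can be added.

Yes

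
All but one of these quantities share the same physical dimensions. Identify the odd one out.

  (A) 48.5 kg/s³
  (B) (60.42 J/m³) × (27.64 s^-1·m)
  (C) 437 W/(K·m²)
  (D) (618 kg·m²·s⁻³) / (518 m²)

(C)

Dimensions:
  (A) kg·s⁻³
  (B) [kg·m⁻¹·s⁻²] · [m·s⁻¹] = kg·s⁻³
  (C) W·m⁻²·K⁻¹ = J·s⁻¹·m⁻²·K⁻¹ = kg·s⁻³·K⁻¹
  (D) [kg·m²·s⁻³] / [m²] = kg·s⁻³
All reduce to kg·s⁻³ except (C), which is kg·s⁻³·K⁻¹.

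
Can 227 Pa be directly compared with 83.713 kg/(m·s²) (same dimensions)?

Yes

Dimensions:
  227 Pa:  Pa = N·m⁻² = kg·m⁻¹·s⁻²
  83.713 kg/(m·s²):  kg·m⁻¹·s⁻²
Both are kg·m⁻¹·s⁻², so they have the same dimensions and can be added.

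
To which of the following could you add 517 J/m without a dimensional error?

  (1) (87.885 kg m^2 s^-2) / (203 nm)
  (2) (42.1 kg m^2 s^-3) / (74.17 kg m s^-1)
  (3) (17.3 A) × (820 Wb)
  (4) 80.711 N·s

Reference: J·m⁻¹ = N·m·m⁻¹ = kg·m·s⁻².
Each option:
  (1) [kg·m²·s⁻²] / [m] = kg·m·s⁻²  ← same
  (2) [kg·m²·s⁻³] / [kg·m·s⁻¹] = m·s⁻²
  (3) [A] · [kg·m²·s⁻²·A⁻¹] = kg·m²·s⁻²
  (4) N·s = kg·m·s⁻²·s = kg·m·s⁻¹
Only (1) matches kg·m·s⁻².

(1)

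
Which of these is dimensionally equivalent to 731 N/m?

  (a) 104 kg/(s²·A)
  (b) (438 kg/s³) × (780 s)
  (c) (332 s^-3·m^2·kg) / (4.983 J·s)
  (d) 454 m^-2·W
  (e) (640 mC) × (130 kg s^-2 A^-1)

(b)

Reference: N·m⁻¹ = kg·m·s⁻²·m⁻¹ = kg·s⁻².
Each option:
  (a) kg·s⁻²·A⁻¹
  (b) [kg·s⁻³] · [s] = kg·s⁻²  ← same
  (c) [kg·m²·s⁻³] / [kg·m²·s⁻¹] = s⁻²
  (d) W·m⁻² = J·s⁻¹·m⁻² = kg·s⁻³
  (e) [s·A] · [kg·s⁻²·A⁻¹] = kg·s⁻¹
Only (b) matches kg·s⁻².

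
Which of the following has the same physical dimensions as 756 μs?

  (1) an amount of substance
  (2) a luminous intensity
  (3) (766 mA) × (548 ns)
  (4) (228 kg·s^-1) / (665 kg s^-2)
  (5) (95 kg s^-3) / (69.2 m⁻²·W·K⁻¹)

(4)

Reference: s.
Each option:
  (1) [amount of substance] = mol
  (2) [luminous intensity] = cd
  (3) [A] · [s] = s·A
  (4) [kg·s⁻¹] / [kg·s⁻²] = s  ← same
  (5) [kg·s⁻³] / [kg·s⁻³·K⁻¹] = K
Only (4) matches s.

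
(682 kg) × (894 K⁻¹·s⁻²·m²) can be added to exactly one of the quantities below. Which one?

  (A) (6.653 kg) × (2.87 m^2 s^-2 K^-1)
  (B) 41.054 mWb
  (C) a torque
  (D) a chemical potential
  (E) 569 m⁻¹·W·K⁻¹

Reference: [kg] · [m²·s⁻²·K⁻¹] = kg·m²·s⁻²·K⁻¹.
Each option:
  (A) [kg] · [m²·s⁻²·K⁻¹] = kg·m²·s⁻²·K⁻¹  ← same
  (B) Wb = V·s = kg·m²·s⁻²·A⁻¹
  (C) [torque] = kg·m²·s⁻²
  (D) [chemical potential] = kg·m²·s⁻²·mol⁻¹
  (E) W·m⁻¹·K⁻¹ = J·s⁻¹·m⁻¹·K⁻¹ = kg·m·s⁻³·K⁻¹
Only (A) matches kg·m²·s⁻²·K⁻¹.

(A)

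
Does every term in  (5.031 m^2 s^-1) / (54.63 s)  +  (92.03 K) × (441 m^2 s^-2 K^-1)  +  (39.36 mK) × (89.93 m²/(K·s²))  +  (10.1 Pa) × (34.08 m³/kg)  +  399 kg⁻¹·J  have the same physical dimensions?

Yes

Work out the base dimensions of each:
  (5.031 m^2 s^-1) / (54.63 s):  [m²·s⁻¹] / [s] = m²·s⁻²
  (92.03 K) × (441 m^2 s^-2 K^-1):  [K] · [m²·s⁻²·K⁻¹] = m²·s⁻²
  (39.36 mK) × (89.93 m²/(K·s²)):  [K] · [m²·s⁻²·K⁻¹] = m²·s⁻²
  (10.1 Pa) × (34.08 m³/kg):  [kg·m⁻¹·s⁻²] · [kg⁻¹·m³] = m²·s⁻²
  399 kg⁻¹·J:  J·kg⁻¹ = N·m·kg⁻¹ = m²·s⁻²
Every term reduces to m²·s⁻².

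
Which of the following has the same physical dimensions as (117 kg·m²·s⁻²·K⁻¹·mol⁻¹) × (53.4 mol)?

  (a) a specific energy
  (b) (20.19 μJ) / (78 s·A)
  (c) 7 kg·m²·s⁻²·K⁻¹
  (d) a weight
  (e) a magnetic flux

(c)

Reference: [kg·m²·s⁻²·K⁻¹·mol⁻¹] · [mol] = kg·m²·s⁻²·K⁻¹.
Each option:
  (a) [specific energy] = m²·s⁻²
  (b) [kg·m²·s⁻²] / [s·A] = kg·m²·s⁻³·A⁻¹
  (c) kg·m²·s⁻²·K⁻¹  ← same
  (d) [weight] = kg·m·s⁻²
  (e) [magnetic flux] = kg·m²·s⁻²·A⁻¹
Only (c) matches kg·m²·s⁻²·K⁻¹.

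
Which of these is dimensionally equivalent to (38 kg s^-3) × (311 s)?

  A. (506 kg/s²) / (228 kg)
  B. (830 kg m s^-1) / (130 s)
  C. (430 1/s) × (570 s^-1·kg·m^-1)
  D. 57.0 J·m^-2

D.

Reference: [kg·s⁻³] · [s] = kg·s⁻².
Each option:
  A. [kg·s⁻²] / [kg] = s⁻²
  B. [kg·m·s⁻¹] / [s] = kg·m·s⁻²
  C. [s⁻¹] · [kg·m⁻¹·s⁻¹] = kg·m⁻¹·s⁻²
  D. J·m⁻² = N·m·m⁻² = kg·s⁻²  ← same
Only D. matches kg·s⁻².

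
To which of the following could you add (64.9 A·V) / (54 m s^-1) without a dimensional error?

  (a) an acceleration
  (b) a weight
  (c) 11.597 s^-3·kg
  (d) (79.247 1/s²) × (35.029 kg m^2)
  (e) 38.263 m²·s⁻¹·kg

Reference: [kg·m²·s⁻³] / [m·s⁻¹] = kg·m·s⁻².
Each option:
  (a) [acceleration] = m·s⁻²
  (b) [weight] = kg·m·s⁻²  ← same
  (c) kg·s⁻³
  (d) [s⁻²] · [kg·m²] = kg·m²·s⁻²
  (e) kg·m²·s⁻¹
Only (b) matches kg·m·s⁻².

(b)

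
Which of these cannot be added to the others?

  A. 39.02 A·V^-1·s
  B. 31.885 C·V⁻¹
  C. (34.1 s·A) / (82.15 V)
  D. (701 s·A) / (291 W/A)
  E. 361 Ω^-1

Dimensions:
  A. A·s·V⁻¹ = A·s·(J·C⁻¹)⁻¹ = kg⁻¹·m⁻²·s⁴·A²
  B. C·V⁻¹ = s·A·(J·C⁻¹)⁻¹ = kg⁻¹·m⁻²·s⁴·A²
  C. [s·A] / [kg·m²·s⁻³·A⁻¹] = kg⁻¹·m⁻²·s⁴·A²
  D. [s·A] / [kg·m²·s⁻³·A⁻¹] = kg⁻¹·m⁻²·s⁴·A²
  E. Ω⁻¹ = (V·A⁻¹)⁻¹ = kg⁻¹·m⁻²·s³·A²
All reduce to kg⁻¹·m⁻²·s⁴·A² except E., which is kg⁻¹·m⁻²·s³·A².

E.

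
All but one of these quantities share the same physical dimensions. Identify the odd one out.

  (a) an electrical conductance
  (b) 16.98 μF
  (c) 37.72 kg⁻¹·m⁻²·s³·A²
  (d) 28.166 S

Expand each in SI base units:
  (a) [electrical conductance] = kg⁻¹·m⁻²·s³·A²
  (b) F = C·V⁻¹ = kg⁻¹·m⁻²·s⁴·A²
  (c) kg⁻¹·m⁻²·s³·A²
  (d) S = Ω⁻¹ = kg⁻¹·m⁻²·s³·A²
All reduce to kg⁻¹·m⁻²·s³·A² except (b), which is kg⁻¹·m⁻²·s⁴·A².

(b)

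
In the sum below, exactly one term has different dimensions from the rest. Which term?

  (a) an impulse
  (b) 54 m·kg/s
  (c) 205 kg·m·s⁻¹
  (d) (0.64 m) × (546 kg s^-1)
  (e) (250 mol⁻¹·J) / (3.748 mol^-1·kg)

(e)

In SI base units:
  (a) [impulse] = kg·m·s⁻¹
  (b) kg·m·s⁻¹
  (c) kg·m·s⁻¹
  (d) [m] · [kg·s⁻¹] = kg·m·s⁻¹
  (e) [kg·m²·s⁻²·mol⁻¹] / [kg·mol⁻¹] = m²·s⁻²
All reduce to kg·m·s⁻¹ except (e), which is m²·s⁻².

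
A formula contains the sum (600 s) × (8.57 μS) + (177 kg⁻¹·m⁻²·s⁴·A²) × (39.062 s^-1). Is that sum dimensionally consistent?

No

Work out the base dimensions of each:
  (600 s) × (8.57 μS):  [s] · [kg⁻¹·m⁻²·s³·A²] = kg⁻¹·m⁻²·s⁴·A²
  (177 kg⁻¹·m⁻²·s⁴·A²) × (39.062 s^-1):  [kg⁻¹·m⁻²·s⁴·A²] · [s⁻¹] = kg⁻¹·m⁻²·s³·A²
kg⁻¹·m⁻²·s⁴·A² ≠ kg⁻¹·m⁻²·s³·A², so they cannot be added.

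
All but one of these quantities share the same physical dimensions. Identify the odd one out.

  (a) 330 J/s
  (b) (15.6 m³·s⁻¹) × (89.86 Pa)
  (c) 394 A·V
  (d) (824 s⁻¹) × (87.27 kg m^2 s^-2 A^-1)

(d)

Expand each in SI base units:
  (a) J·s⁻¹ = N·m·s⁻¹ = kg·m²·s⁻³
  (b) [m³·s⁻¹] · [kg·m⁻¹·s⁻²] = kg·m²·s⁻³
  (c) V·A = J·C⁻¹·A = kg·m²·s⁻³
  (d) [s⁻¹] · [kg·m²·s⁻²·A⁻¹] = kg·m²·s⁻³·A⁻¹
All reduce to kg·m²·s⁻³ except (d), which is kg·m²·s⁻³·A⁻¹.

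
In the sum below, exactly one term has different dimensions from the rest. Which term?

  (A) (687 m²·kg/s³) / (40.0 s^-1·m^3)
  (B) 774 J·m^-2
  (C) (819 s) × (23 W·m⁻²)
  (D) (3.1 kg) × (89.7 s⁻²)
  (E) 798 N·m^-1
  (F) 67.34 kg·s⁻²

Work out the base dimensions of each:
  (A) [kg·m²·s⁻³] / [m³·s⁻¹] = kg·m⁻¹·s⁻²
  (B) J·m⁻² = N·m·m⁻² = kg·s⁻²
  (C) [s] · [kg·s⁻³] = kg·s⁻²
  (D) [kg] · [s⁻²] = kg·s⁻²
  (E) N·m⁻¹ = kg·m·s⁻²·m⁻¹ = kg·s⁻²
  (F) kg·s⁻²
All reduce to kg·s⁻² except (A), which is kg·m⁻¹·s⁻².

(A)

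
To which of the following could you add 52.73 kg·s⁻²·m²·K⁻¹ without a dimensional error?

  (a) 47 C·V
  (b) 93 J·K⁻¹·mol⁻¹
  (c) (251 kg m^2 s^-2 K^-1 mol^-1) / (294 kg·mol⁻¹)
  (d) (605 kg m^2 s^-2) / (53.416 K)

Reference: kg·m²·s⁻²·K⁻¹.
Each option:
  (a) C·V = s·A·J·C⁻¹ = kg·m²·s⁻²
  (b) J·mol⁻¹·K⁻¹ = N·m·mol⁻¹·K⁻¹ = kg·m²·s⁻²·K⁻¹·mol⁻¹
  (c) [kg·m²·s⁻²·K⁻¹·mol⁻¹] / [kg·mol⁻¹] = m²·s⁻²·K⁻¹
  (d) [kg·m²·s⁻²] / [K] = kg·m²·s⁻²·K⁻¹  ← same
Only (d) matches kg·m²·s⁻²·K⁻¹.

(d)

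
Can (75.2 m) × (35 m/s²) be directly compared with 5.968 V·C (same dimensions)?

In SI base units:
  (75.2 m) × (35 m/s²):  [m] · [m·s⁻²] = m²·s⁻²
  5.968 V·C:  C·V = s·A·J·C⁻¹ = kg·m²·s⁻²
m²·s⁻² ≠ kg·m²·s⁻², so they cannot be added.

No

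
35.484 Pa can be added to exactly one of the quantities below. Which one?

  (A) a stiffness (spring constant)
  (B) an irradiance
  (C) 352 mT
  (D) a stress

Reference: Pa = N·m⁻² = kg·m⁻¹·s⁻².
Each option:
  (A) [stiffness (spring constant)] = kg·s⁻²
  (B) [irradiance] = kg·s⁻³
  (C) T = Wb·m⁻² = kg·s⁻²·A⁻¹
  (D) [stress] = kg·m⁻¹·s⁻²  ← same
Only (D) matches kg·m⁻¹·s⁻².

(D)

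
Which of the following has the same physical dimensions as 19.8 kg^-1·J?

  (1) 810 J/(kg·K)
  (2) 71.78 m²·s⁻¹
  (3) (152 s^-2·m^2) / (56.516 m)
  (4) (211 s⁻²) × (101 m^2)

(4)

Reference: J·kg⁻¹ = N·m·kg⁻¹ = m²·s⁻².
Each option:
  (1) J·kg⁻¹·K⁻¹ = N·m·kg⁻¹·K⁻¹ = m²·s⁻²·K⁻¹
  (2) m²·s⁻¹
  (3) [m²·s⁻²] / [m] = m·s⁻²
  (4) [s⁻²] · [m²] = m²·s⁻²  ← same
Only (4) matches m²·s⁻².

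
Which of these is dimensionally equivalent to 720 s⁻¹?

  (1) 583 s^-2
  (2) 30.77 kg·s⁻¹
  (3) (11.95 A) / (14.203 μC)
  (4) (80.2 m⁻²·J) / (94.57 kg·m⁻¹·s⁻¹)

(3)

Reference: s⁻¹.
Each option:
  (1) s⁻²
  (2) kg·s⁻¹
  (3) [A] / [s·A] = s⁻¹  ← same
  (4) [kg·s⁻²] / [kg·m⁻¹·s⁻¹] = m·s⁻¹
Only (3) matches s⁻¹.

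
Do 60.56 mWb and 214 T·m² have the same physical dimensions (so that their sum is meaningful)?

Yes

In SI base units:
  60.56 mWb:  Wb = V·s = kg·m²·s⁻²·A⁻¹
  214 T·m²:  T·m² = Wb·m⁻²·m² = kg·m²·s⁻²·A⁻¹
Both are kg·m²·s⁻²·A⁻¹, so they have the same dimensions and can be added.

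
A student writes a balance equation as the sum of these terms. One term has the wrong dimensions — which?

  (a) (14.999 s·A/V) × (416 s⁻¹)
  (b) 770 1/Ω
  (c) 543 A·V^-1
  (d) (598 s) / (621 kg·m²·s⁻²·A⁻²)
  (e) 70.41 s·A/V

Dimensions:
  (a) [kg⁻¹·m⁻²·s⁴·A²] · [s⁻¹] = kg⁻¹·m⁻²·s³·A²
  (b) Ω⁻¹ = (V·A⁻¹)⁻¹ = kg⁻¹·m⁻²·s³·A²
  (c) A·V⁻¹ = A·(J·C⁻¹)⁻¹ = kg⁻¹·m⁻²·s³·A²
  (d) [s] / [kg·m²·s⁻²·A⁻²] = kg⁻¹·m⁻²·s³·A²
  (e) A·s·V⁻¹ = A·s·(J·C⁻¹)⁻¹ = kg⁻¹·m⁻²·s⁴·A²
All reduce to kg⁻¹·m⁻²·s³·A² except (e), which is kg⁻¹·m⁻²·s⁴·A².

(e)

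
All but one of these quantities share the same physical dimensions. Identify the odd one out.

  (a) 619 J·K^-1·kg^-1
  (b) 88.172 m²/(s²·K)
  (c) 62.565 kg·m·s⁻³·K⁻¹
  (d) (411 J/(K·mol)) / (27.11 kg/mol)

(c)

In SI base units:
  (a) J·kg⁻¹·K⁻¹ = N·m·kg⁻¹·K⁻¹ = m²·s⁻²·K⁻¹
  (b) m²·s⁻²·K⁻¹
  (c) kg·m·s⁻³·K⁻¹
  (d) [kg·m²·s⁻²·K⁻¹·mol⁻¹] / [kg·mol⁻¹] = m²·s⁻²·K⁻¹
All reduce to m²·s⁻²·K⁻¹ except (c), which is kg·m·s⁻³·K⁻¹.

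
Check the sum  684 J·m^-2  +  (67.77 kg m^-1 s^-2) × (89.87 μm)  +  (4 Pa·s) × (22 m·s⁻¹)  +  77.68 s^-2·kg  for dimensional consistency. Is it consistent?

Yes

Dimensions:
  684 J·m^-2:  J·m⁻² = N·m·m⁻² = kg·s⁻²
  (67.77 kg m^-1 s^-2) × (89.87 μm):  [kg·m⁻¹·s⁻²] · [m] = kg·s⁻²
  (4 Pa·s) × (22 m·s⁻¹):  [kg·m⁻¹·s⁻¹] · [m·s⁻¹] = kg·s⁻²
  77.68 s^-2·kg:  kg·s⁻²
Every term reduces to kg·s⁻².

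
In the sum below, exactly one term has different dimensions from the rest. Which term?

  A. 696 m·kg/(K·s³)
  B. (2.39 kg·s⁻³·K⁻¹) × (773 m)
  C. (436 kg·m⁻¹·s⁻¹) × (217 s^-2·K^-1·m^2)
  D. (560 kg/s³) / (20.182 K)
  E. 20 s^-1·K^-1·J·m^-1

Work out the base dimensions of each:
  A. kg·m·s⁻³·K⁻¹
  B. [kg·s⁻³·K⁻¹] · [m] = kg·m·s⁻³·K⁻¹
  C. [kg·m⁻¹·s⁻¹] · [m²·s⁻²·K⁻¹] = kg·m·s⁻³·K⁻¹
  D. [kg·s⁻³] / [K] = kg·s⁻³·K⁻¹
  E. J·s⁻¹·m⁻¹·K⁻¹ = N·m·s⁻¹·m⁻¹·K⁻¹ = kg·m·s⁻³·K⁻¹
All reduce to kg·m·s⁻³·K⁻¹ except D., which is kg·s⁻³·K⁻¹.

D.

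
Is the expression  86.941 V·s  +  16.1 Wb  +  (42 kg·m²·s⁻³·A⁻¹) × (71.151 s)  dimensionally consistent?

Reduce each to base SI dimensions:
  86.941 V·s:  V·s = J·C⁻¹·s = kg·m²·s⁻²·A⁻¹
  16.1 Wb:  Wb = V·s = kg·m²·s⁻²·A⁻¹
  (42 kg·m²·s⁻³·A⁻¹) × (71.151 s):  [kg·m²·s⁻³·A⁻¹] · [s] = kg·m²·s⁻²·A⁻¹
Every term reduces to kg·m²·s⁻²·A⁻¹.

Yes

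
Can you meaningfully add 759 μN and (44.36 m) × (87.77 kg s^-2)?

Reduce each to base SI dimensions:
  759 μN:  N = kg·m·s⁻²
  (44.36 m) × (87.77 kg s^-2):  [m] · [kg·s⁻²] = kg·m·s⁻²
Both are kg·m·s⁻², so they have the same dimensions and can be added.

Yes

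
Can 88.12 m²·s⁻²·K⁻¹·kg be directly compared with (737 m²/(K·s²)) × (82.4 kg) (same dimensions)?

Yes

In SI base units:
  88.12 m²·s⁻²·K⁻¹·kg:  kg·m²·s⁻²·K⁻¹
  (737 m²/(K·s²)) × (82.4 kg):  [m²·s⁻²·K⁻¹] · [kg] = kg·m²·s⁻²·K⁻¹
Both are kg·m²·s⁻²·K⁻¹, so they have the same dimensions and can be added.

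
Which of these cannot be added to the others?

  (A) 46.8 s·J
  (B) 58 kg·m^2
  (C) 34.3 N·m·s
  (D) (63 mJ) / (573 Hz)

(B)

Work out the base dimensions of each:
  (A) J·s = N·m·s = kg·m²·s⁻¹
  (B) kg·m²
  (C) N·m·s = kg·m·s⁻²·m·s = kg·m²·s⁻¹
  (D) [kg·m²·s⁻²] / [s⁻¹] = kg·m²·s⁻¹
All reduce to kg·m²·s⁻¹ except (B), which is kg·m².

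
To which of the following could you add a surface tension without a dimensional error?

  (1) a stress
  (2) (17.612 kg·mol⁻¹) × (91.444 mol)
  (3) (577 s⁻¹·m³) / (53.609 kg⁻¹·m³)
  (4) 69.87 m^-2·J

Reference: [surface tension] = kg·s⁻².
Each option:
  (1) [stress] = kg·m⁻¹·s⁻²
  (2) [kg·mol⁻¹] · [mol] = kg
  (3) [m³·s⁻¹] / [kg⁻¹·m³] = kg·s⁻¹
  (4) J·m⁻² = N·m·m⁻² = kg·s⁻²  ← same
Only (4) matches kg·s⁻².

(4)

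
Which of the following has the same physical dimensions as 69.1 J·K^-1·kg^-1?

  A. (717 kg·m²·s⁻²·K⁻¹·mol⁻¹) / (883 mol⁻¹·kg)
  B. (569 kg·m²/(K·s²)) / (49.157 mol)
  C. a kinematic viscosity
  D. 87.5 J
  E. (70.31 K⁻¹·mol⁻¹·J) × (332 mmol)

Reference: J·kg⁻¹·K⁻¹ = N·m·kg⁻¹·K⁻¹ = m²·s⁻²·K⁻¹.
Each option:
  A. [kg·m²·s⁻²·K⁻¹·mol⁻¹] / [kg·mol⁻¹] = m²·s⁻²·K⁻¹  ← same
  B. [kg·m²·s⁻²·K⁻¹] / [mol] = kg·m²·s⁻²·K⁻¹·mol⁻¹
  C. [kinematic viscosity] = m²·s⁻¹
  D. J = N·m = kg·m²·s⁻²
  E. [kg·m²·s⁻²·K⁻¹·mol⁻¹] · [mol] = kg·m²·s⁻²·K⁻¹
Only A. matches m²·s⁻²·K⁻¹.

A.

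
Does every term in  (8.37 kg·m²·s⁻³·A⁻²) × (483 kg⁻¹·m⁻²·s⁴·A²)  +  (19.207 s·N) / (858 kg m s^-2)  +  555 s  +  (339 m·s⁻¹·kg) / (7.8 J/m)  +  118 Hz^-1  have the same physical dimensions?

Reduce each to base SI dimensions:
  (8.37 kg·m²·s⁻³·A⁻²) × (483 kg⁻¹·m⁻²·s⁴·A²):  [kg·m²·s⁻³·A⁻²] · [kg⁻¹·m⁻²·s⁴·A²] = s
  (19.207 s·N) / (858 kg m s^-2):  [kg·m·s⁻¹] / [kg·m·s⁻²] = s
  555 s:  s
  (339 m·s⁻¹·kg) / (7.8 J/m):  [kg·m·s⁻¹] / [kg·m·s⁻²] = s
  118 Hz^-1:  Hz⁻¹ = (s⁻¹)⁻¹ = s
Every term reduces to s.

Yes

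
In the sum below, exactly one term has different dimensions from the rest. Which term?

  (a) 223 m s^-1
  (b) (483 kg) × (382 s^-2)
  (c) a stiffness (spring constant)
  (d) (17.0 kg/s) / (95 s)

Reduce each to base SI dimensions:
  (a) m·s⁻¹
  (b) [kg] · [s⁻²] = kg·s⁻²
  (c) [stiffness (spring constant)] = kg·s⁻²
  (d) [kg·s⁻¹] / [s] = kg·s⁻²
All reduce to kg·s⁻² except (a), which is m·s⁻¹.

(a)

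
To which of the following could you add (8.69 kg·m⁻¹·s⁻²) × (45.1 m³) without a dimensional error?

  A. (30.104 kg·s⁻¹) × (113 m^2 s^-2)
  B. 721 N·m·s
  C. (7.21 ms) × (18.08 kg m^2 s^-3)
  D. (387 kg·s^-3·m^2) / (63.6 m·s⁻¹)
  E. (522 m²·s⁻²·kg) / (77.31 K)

Reference: [kg·m⁻¹·s⁻²] · [m³] = kg·m²·s⁻².
Each option:
  A. [kg·s⁻¹] · [m²·s⁻²] = kg·m²·s⁻³
  B. N·m·s = kg·m·s⁻²·m·s = kg·m²·s⁻¹
  C. [s] · [kg·m²·s⁻³] = kg·m²·s⁻²  ← same
  D. [kg·m²·s⁻³] / [m·s⁻¹] = kg·m·s⁻²
  E. [kg·m²·s⁻²] / [K] = kg·m²·s⁻²·K⁻¹
Only C. matches kg·m²·s⁻².

C.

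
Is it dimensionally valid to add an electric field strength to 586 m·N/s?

Dimensions:
  an electric field strength:  [electric field strength] = kg·m·s⁻³·A⁻¹
  586 m·N/s:  N·m·s⁻¹ = kg·m·s⁻²·m·s⁻¹ = kg·m²·s⁻³
kg·m·s⁻³·A⁻¹ ≠ kg·m²·s⁻³, so they cannot be added.

No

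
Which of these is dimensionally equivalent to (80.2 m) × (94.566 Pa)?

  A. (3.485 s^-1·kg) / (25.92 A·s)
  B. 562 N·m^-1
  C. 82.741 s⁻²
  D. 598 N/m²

Reference: [m] · [kg·m⁻¹·s⁻²] = kg·s⁻².
Each option:
  A. [kg·s⁻¹] / [s·A] = kg·s⁻²·A⁻¹
  B. N·m⁻¹ = kg·m·s⁻²·m⁻¹ = kg·s⁻²  ← same
  C. s⁻²
  D. N·m⁻² = kg·m·s⁻²·m⁻² = kg·m⁻¹·s⁻²
Only B. matches kg·s⁻².

B.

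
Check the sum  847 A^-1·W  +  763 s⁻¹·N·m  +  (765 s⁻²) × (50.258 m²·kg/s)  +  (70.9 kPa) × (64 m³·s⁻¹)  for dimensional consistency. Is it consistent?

No

Dimensions:
  847 A^-1·W:  W·A⁻¹ = J·s⁻¹·A⁻¹ = kg·m²·s⁻³·A⁻¹
  763 s⁻¹·N·m:  N·m·s⁻¹ = kg·m·s⁻²·m·s⁻¹ = kg·m²·s⁻³
  (765 s⁻²) × (50.258 m²·kg/s):  [s⁻²] · [kg·m²·s⁻¹] = kg·m²·s⁻³
  (70.9 kPa) × (64 m³·s⁻¹):  [kg·m⁻¹·s⁻²] · [m³·s⁻¹] = kg·m²·s⁻³
The terms do not share a single dimension (kg·m²·s⁻³ vs kg·m²·s⁻³·A⁻¹).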